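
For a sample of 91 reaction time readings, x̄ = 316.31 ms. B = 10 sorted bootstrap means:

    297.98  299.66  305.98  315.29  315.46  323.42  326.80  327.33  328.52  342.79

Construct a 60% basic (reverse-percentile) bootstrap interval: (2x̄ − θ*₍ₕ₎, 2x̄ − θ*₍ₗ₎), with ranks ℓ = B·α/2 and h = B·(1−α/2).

Percentile endpoints at ranks 2 and 8: θ*₍2₎ = 299.66, θ*₍8₎ = 327.33.
Basic interval reflects these around x̄:
  lower = 2 × 316.31 − 327.33 = 305.29
  upper = 2 × 316.31 − 299.66 = 332.96

(305.29, 332.96)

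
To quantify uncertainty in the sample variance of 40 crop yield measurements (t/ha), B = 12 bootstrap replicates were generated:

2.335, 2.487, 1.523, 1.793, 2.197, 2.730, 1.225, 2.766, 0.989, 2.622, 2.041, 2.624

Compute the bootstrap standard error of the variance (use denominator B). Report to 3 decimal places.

SE* = 0.580

Bootstrap SE is the standard deviation of the 12 replicate variances.
Mean of replicates: (2.335 + 2.487 + 1.523 + 1.793 + 2.197 + 2.730 + 1.225 + 2.766 + 0.989 + 2.622 + 2.041 + 2.624) / 12 = 25.3320 / 12 = 2.1110
Sum of squared deviations: (+0.2240)² + (+0.3760)² + (−0.5880)² + (−0.3180)² + (+0.0860)² + (+0.6190)² + (−0.8860)² + (+0.6550)² + (−1.1220)² + (+0.5110)² + (−0.0700)² + (+0.5130)² = 4.0311
Variance = 4.0311 / 12 = 0.3359
SE* = √0.3359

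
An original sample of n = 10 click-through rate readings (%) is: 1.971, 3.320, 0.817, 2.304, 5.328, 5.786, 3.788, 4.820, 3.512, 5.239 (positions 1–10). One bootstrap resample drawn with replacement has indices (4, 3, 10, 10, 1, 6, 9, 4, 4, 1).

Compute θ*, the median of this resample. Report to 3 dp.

θ* = 2.304

Resample values: 2.304, 0.817, 5.239, 5.239, 1.971, 5.786, 3.512, 2.304, 2.304, 1.971.
Sorted: 0.817, 1.971, 1.971, 2.304, 2.304, 2.304, 3.512, 5.239, 5.239, 5.786
Median = average of the two middle values = 2.304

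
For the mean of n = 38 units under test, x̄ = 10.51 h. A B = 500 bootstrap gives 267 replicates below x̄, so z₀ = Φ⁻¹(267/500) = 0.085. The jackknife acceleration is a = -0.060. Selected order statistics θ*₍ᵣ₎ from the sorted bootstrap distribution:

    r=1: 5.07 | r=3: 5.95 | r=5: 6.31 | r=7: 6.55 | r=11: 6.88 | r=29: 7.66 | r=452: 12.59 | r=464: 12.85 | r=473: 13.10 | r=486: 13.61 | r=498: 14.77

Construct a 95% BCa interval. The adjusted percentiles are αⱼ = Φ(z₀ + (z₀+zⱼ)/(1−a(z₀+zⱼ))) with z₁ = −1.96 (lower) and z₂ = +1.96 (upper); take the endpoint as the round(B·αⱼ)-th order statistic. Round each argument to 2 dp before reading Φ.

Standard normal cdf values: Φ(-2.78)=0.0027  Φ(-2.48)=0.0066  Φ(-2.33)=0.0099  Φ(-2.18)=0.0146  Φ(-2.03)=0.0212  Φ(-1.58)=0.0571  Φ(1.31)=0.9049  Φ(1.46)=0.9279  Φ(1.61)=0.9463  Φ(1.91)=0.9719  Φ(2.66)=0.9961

(6.88, 13.61)

Lower: z₀ + z₁ = 0.085 + (-1.960) = -1.875; 1 − a(z₀+z₁) = 1 − (-0.060)(-1.875) = 0.8875; argument = 0.085 + (-1.875)/0.8875 = -2.0277 → -2.03.
α₁ = Φ(-2.03) = 0.0212; rank = round(500 × 0.0212) = 11; θ*₍11₎ = 6.88.
Upper: z₀ + z₂ = 2.045; 1 − a(z₀+z₂) = 1.1227; argument = 1.9065 → 1.91; α₂ = 0.9719; rank = 486; θ*₍486₎ = 13.61.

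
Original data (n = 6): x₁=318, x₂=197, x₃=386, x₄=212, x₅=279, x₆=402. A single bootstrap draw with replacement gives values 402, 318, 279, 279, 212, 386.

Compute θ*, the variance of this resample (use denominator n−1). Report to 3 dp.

θ* = 5157.467

Mean = 312.6667; sum of squared deviations = 25787.3333
s² = 25787.3333 / 5 = 5157.4667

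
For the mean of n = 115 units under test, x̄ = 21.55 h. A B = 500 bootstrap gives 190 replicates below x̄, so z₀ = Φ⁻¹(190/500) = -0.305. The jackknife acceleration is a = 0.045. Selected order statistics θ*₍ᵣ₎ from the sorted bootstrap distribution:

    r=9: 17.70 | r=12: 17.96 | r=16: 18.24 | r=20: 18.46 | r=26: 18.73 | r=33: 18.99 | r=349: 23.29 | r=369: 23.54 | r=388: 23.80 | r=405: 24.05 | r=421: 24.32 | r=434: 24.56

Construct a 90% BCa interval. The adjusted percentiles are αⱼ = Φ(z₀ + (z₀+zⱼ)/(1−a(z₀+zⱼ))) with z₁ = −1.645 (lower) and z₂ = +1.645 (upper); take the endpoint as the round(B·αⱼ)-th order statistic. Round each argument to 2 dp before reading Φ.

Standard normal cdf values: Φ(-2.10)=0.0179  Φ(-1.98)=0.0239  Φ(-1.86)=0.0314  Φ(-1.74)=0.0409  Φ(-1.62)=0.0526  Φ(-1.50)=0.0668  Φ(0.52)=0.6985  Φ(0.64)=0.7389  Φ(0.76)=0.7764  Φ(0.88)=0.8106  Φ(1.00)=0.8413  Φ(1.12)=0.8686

(17.70, 24.56)

Lower: z₀ + z₁ = -0.305 + (-1.645) = -1.950; 1 − a(z₀+z₁) = 1 − (0.045)(-1.950) = 1.0877; argument = -0.305 + (-1.950)/1.0877 = -2.0977 → -2.10.
α₁ = Φ(-2.10) = 0.0179; rank = round(500 × 0.0179) = 9; θ*₍9₎ = 17.70.
Upper: z₀ + z₂ = 1.340; 1 − a(z₀+z₂) = 0.9397; argument = 1.1210 → 1.12; α₂ = 0.8686; rank = 434; θ*₍434₎ = 24.56.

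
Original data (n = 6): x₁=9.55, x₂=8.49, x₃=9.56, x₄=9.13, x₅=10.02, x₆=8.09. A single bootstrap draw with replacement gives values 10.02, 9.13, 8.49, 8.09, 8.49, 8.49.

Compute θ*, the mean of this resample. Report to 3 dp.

θ* = 8.785

Mean = (10.02 + 9.13 + 8.49 + 8.09 + 8.49 + 8.49) / 6 = 52.710 / 6 = 8.785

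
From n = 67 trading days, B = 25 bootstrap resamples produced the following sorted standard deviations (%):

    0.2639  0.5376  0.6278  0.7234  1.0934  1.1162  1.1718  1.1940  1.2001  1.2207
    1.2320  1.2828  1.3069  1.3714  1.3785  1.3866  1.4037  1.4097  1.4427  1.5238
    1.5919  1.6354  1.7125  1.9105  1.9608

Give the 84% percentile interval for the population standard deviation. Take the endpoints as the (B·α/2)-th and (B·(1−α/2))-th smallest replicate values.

α = 0.16; lower rank = 25 × 0.080 = 2; upper rank = 25 × 0.920 = 23.
The 2nd smallest replicate is 0.5376; the 23rd is 1.7125.

(0.5376, 1.7125)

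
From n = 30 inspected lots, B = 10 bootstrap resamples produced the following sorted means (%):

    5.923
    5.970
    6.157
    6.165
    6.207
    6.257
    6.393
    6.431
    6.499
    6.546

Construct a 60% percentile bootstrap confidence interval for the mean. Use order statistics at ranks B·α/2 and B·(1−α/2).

α = 0.40; lower rank = 10 × 0.200 = 2; upper rank = 10 × 0.800 = 8.
The 2nd smallest replicate is 5.970; the 8th is 6.431.

(5.970, 6.431)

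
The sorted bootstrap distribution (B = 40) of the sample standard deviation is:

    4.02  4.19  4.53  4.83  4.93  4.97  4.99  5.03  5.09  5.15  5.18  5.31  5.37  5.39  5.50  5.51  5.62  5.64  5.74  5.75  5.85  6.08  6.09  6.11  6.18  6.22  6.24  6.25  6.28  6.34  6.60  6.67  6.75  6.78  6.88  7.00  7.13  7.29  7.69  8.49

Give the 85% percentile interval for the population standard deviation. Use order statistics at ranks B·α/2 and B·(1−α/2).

α = 0.15; lower rank = 40 × 0.075 = 3; upper rank = 40 × 0.925 = 37.
The 3rd smallest replicate is 4.53; the 37th is 7.13.

(4.53, 7.13)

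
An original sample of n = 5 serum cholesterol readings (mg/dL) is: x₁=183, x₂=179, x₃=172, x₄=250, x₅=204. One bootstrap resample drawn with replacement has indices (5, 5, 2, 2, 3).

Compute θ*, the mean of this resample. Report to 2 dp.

Resample values: 204, 204, 179, 179, 172.
Mean = (204 + 204 + 179 + 179 + 172) / 5 = 938.0 / 5 = 187.60

θ* = 187.60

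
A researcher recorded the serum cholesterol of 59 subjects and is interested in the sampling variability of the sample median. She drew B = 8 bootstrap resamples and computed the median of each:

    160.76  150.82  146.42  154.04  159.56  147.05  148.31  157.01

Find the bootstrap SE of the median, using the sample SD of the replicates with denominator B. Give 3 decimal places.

SE* = 5.313

Bootstrap SE is the standard deviation of the 8 replicate medians.
Mean of replicates: (160.76 + 150.82 + 146.42 + 154.04 + 159.56 + 147.05 + 148.31 + 157.01) / 8 = 1223.9700 / 8 = 152.9963
Sum of squared deviations: (+7.7637)² + (−2.1763)² + (−6.5763)² + (+1.0437)² + (+6.5637)² + (−5.9462)² + (−4.6863)² + (+4.0137)² = 225.8602
Variance = 225.8602 / 8 = 28.2325
SE* = √28.2325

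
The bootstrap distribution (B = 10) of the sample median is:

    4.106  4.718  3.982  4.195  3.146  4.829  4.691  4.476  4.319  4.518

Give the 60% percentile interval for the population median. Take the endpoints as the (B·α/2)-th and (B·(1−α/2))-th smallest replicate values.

Sorted replicates: 3.146, 3.982, 4.106, 4.195, 4.319, 4.476, 4.518, 4.691, 4.718, 4.829
α = 0.40; lower rank = 10 × 0.200 = 2; upper rank = 10 × 0.800 = 8.
The 2nd smallest replicate is 3.982; the 8th is 4.691.

(3.982, 4.691)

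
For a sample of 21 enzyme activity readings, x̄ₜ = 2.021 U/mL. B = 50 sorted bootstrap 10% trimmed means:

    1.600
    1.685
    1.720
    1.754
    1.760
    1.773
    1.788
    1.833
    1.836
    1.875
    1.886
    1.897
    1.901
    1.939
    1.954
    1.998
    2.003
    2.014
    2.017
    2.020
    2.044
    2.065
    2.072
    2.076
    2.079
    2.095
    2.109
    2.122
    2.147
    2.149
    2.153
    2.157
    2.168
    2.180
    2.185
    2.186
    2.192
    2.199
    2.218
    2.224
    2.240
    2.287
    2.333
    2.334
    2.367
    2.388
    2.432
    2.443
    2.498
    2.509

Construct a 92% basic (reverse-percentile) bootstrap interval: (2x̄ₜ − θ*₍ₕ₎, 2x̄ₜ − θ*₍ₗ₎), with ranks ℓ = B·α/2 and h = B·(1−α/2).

Percentile endpoints at ranks 2 and 48: θ*₍2₎ = 1.685, θ*₍48₎ = 2.443.
Basic interval reflects these around x̄ₜ:
  lower = 2 × 2.021 − 2.443 = 1.599
  upper = 2 × 2.021 − 1.685 = 2.357

(1.599, 2.357)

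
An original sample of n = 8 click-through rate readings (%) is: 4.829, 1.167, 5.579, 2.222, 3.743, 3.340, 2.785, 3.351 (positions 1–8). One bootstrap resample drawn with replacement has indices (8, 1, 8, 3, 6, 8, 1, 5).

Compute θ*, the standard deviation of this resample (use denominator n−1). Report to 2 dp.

Resample values: 3.351, 4.829, 3.351, 5.579, 3.340, 3.351, 4.829, 3.743.
Mean = 4.0466; sum of squared deviations = 5.6156
s² = 5.6156 / 7 = 0.8022
s = √0.8022 = 0.90

θ* = 0.90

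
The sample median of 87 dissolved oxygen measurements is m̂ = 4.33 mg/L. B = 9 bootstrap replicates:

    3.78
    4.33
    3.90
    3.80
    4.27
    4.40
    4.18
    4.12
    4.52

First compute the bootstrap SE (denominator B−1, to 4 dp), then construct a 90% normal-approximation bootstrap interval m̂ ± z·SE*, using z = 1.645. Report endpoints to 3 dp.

(3.891, 4.769)

Mean of replicates = 4.1444; sum of squared deviations = 0.5696; SE* = √(0.5696/8) = 0.2668
Margin = 1.645 × 0.2668 = 0.4389
Interval: 4.33 ± 0.4389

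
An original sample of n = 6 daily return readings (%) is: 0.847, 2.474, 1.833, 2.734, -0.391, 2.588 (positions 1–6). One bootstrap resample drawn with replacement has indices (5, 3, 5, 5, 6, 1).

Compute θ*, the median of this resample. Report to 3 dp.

θ* = 0.228

Resample values: -0.391, 1.833, -0.391, -0.391, 2.588, 0.847.
Sorted: -0.391, -0.391, -0.391, 0.847, 1.833, 2.588
Median = average of the two middle values = 0.228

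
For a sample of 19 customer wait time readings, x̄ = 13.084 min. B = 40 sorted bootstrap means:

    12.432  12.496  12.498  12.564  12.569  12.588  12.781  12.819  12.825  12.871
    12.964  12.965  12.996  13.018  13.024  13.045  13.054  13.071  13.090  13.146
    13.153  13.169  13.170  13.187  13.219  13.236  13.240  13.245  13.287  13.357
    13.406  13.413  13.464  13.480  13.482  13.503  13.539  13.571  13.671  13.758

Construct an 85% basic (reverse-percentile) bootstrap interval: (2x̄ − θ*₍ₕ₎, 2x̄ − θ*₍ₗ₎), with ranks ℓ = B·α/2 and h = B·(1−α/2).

(12.629, 13.670)

Percentile endpoints at ranks 3 and 37: θ*₍3₎ = 12.498, θ*₍37₎ = 13.539.
Basic interval reflects these around x̄:
  lower = 2 × 13.084 − 13.539 = 12.629
  upper = 2 × 13.084 − 12.498 = 13.670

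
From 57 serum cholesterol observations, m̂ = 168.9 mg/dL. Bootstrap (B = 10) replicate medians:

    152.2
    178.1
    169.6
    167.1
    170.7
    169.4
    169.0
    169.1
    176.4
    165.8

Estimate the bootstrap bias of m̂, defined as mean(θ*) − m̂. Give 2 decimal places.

bias = −0.16

mean(θ*) = (152.2 + 178.1 + 169.6 + 167.1 + 170.7 + 169.4 + 169.0 + 169.1 + 176.4 + 165.8) / 10 = 168.740
bias = 168.740 − 168.9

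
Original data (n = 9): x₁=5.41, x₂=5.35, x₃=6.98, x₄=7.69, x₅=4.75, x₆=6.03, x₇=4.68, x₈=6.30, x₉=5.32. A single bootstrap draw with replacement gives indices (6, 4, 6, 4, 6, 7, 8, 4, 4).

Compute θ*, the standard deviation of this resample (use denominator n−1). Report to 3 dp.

Resample values: 6.03, 7.69, 6.03, 7.69, 6.03, 4.68, 6.30, 7.69, 7.69.
Mean = 6.6478; sum of squared deviations = 9.4830
s² = 9.4830 / 8 = 1.1854
s = √1.1854 = 1.089

θ* = 1.089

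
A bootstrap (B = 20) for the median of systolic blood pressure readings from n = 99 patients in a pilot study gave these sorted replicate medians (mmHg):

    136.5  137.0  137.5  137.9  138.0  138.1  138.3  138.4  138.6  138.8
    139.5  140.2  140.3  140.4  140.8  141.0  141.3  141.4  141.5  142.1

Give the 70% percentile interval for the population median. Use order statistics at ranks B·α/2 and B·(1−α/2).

(137.5, 141.3)

α = 0.30; lower rank = 20 × 0.150 = 3; upper rank = 20 × 0.850 = 17.
The 3rd smallest replicate is 137.5; the 17th is 141.3.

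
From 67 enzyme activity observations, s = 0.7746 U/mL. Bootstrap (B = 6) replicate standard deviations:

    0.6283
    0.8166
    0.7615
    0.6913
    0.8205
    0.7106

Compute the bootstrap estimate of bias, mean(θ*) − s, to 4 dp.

bias = −0.0365

mean(θ*) = (0.6283 + 0.8166 + 0.7615 + 0.6913 + 0.8205 + 0.7106) / 6 = 0.73813
bias = 0.73813 − 0.7746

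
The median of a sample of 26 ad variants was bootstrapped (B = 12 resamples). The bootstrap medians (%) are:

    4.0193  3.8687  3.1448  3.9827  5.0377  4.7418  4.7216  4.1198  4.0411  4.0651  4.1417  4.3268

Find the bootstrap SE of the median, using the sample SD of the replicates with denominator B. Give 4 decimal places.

SE* = 0.4688

Bootstrap SE is the standard deviation of the 12 replicate medians.
Mean of replicates: (4.0193 + 3.8687 + 3.1448 + 3.9827 + 5.0377 + 4.7418 + 4.7216 + 4.1198 + 4.0411 + 4.0651 + 4.1417 + 4.3268) / 12 = 50.21110 / 12 = 4.18426
Sum of squared deviations: (−0.16496)² + (−0.31556)² + (−1.03946)² + (−0.20156)² + (+0.85344)² + (+0.55754)² + (+0.53734)² + (−0.06446)² + (−0.14316)² + (−0.11916)² + (−0.04256)² + (+0.14254)² = 2.63682
Variance = 2.63682 / 12 = 0.21973
SE* = √0.21973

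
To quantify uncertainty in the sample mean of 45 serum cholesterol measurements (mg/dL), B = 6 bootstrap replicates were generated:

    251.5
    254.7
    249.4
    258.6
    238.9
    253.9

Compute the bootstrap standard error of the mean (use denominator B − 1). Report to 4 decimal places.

Bootstrap SE is the standard deviation of the 6 replicate means.
Mean of replicates: (251.5 + 254.7 + 249.4 + 258.6 + 238.9 + 253.9) / 6 = 1507.00000 / 6 = 251.16667
Sum of squared deviations: (+0.33333)² + (+3.53333)² + (−1.76667)² + (+7.43333)² + (−12.26667)² + (+2.73333)² = 228.91333
Variance = 228.91333 / 5 = 45.78267
SE* = √45.78267

SE* = 6.7663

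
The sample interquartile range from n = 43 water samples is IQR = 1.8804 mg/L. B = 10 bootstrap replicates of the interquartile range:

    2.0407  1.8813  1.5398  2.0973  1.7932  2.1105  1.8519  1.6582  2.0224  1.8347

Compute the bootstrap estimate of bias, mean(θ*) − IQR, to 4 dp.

mean(θ*) = (2.0407 + 1.8813 + 1.5398 + 2.0973 + 1.7932 + 2.1105 + 1.8519 + 1.6582 + 2.0224 + 1.8347) / 10 = 1.88300
bias = 1.88300 − 1.8804

bias = +0.0026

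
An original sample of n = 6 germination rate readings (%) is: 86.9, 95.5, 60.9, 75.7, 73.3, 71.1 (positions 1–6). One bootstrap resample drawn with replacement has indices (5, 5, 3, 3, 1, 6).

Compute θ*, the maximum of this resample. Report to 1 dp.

Resample values: 73.3, 73.3, 60.9, 60.9, 86.9, 71.1.
Maximum = 86.9

θ* = 86.9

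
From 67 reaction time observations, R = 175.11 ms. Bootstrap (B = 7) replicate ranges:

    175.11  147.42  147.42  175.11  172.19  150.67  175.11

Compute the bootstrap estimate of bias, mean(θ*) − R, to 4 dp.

mean(θ*) = (175.11 + 147.42 + 147.42 + 175.11 + 172.19 + 150.67 + 175.11) / 7 = 163.29000
bias = 163.29000 − 175.11

bias = −11.8200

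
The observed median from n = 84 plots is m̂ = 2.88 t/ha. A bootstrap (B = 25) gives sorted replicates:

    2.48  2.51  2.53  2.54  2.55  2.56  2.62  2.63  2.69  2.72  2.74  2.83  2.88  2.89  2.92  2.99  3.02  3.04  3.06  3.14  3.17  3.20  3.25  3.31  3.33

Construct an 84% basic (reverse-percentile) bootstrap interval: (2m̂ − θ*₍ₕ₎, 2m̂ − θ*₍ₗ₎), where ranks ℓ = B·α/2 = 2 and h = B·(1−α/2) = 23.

(2.51, 3.25)

Percentile endpoints at ranks 2 and 23: θ*₍2₎ = 2.51, θ*₍23₎ = 3.25.
Basic interval reflects these around m̂:
  lower = 2 × 2.88 − 3.25 = 2.51
  upper = 2 × 2.88 − 2.51 = 3.25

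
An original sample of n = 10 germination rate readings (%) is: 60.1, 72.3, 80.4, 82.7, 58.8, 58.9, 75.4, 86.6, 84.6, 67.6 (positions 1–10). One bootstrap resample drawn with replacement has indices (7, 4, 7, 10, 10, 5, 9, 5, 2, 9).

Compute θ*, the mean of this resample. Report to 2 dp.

θ* = 72.78

Resample values: 75.4, 82.7, 75.4, 67.6, 67.6, 58.8, 84.6, 58.8, 72.3, 84.6.
Mean = (75.4 + 82.7 + 75.4 + 67.6 + 67.6 + 58.8 + 84.6 + 58.8 + 72.3 + 84.6) / 10 = 727.80 / 10 = 72.78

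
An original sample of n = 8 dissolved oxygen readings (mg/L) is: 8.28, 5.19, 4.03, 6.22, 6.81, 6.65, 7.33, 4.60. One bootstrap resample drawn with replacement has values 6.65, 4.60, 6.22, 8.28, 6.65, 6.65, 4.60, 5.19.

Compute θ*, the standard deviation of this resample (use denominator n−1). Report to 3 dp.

θ* = 1.254

Mean = 6.1050; sum of squared deviations = 11.0022
s² = 11.0022 / 7 = 1.5717
s = √1.5717 = 1.254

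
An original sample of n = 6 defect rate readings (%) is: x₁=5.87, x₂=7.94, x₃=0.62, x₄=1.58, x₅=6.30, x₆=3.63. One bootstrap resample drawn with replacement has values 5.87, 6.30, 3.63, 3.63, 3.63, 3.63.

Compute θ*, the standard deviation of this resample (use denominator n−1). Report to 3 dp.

θ* = 1.275

Mean = 4.4483; sum of squared deviations = 8.1285
s² = 8.1285 / 5 = 1.6257
s = √1.6257 = 1.275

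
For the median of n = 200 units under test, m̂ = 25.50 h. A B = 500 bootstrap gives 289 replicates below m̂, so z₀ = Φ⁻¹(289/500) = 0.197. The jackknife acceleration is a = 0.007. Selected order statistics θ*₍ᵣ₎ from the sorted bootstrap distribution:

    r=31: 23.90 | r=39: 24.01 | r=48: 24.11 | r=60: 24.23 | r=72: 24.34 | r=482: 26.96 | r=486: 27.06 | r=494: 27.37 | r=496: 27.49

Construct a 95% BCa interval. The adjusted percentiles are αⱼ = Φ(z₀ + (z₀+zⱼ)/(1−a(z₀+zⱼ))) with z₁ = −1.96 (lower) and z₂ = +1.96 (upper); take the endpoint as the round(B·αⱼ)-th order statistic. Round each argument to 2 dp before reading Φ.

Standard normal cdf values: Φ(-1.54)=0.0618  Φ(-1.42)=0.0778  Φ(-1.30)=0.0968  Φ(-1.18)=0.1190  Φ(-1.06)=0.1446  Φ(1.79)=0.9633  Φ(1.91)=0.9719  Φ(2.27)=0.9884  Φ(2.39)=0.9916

(23.90, 27.49)

Lower: z₀ + z₁ = 0.197 + (-1.960) = -1.763; 1 − a(z₀+z₁) = 1 − (0.007)(-1.763) = 1.0123; argument = 0.197 + (-1.763)/1.0123 = -1.5445 → -1.54.
α₁ = Φ(-1.54) = 0.0618; rank = round(500 × 0.0618) = 31; θ*₍31₎ = 23.90.
Upper: z₀ + z₂ = 2.157; 1 − a(z₀+z₂) = 0.9849; argument = 2.3871 → 2.39; α₂ = 0.9916; rank = 496; θ*₍496₎ = 27.49.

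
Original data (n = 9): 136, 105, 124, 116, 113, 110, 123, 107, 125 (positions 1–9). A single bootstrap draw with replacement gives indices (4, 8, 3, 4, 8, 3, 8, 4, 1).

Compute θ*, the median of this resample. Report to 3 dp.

θ* = 116.000

Resample values: 116, 107, 124, 116, 107, 124, 107, 116, 136.
Sorted: 107, 107, 107, 116, 116, 116, 124, 124, 136
Median = middle value = 116.000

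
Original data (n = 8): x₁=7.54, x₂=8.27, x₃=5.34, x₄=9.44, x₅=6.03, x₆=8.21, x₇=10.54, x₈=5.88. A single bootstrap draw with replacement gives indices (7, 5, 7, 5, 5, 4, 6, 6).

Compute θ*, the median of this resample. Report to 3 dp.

θ* = 8.210

Resample values: 10.54, 6.03, 10.54, 6.03, 6.03, 9.44, 8.21, 8.21.
Sorted: 6.03, 6.03, 6.03, 8.21, 8.21, 9.44, 10.54, 10.54
Median = average of the two middle values = 8.210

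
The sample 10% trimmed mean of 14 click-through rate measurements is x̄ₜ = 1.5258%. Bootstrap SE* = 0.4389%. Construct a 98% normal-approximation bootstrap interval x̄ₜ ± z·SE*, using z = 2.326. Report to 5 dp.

Margin = 2.326 × 0.4389 = 1.020881
Interval: 1.5258 ± 1.020881

(0.50492, 2.54668)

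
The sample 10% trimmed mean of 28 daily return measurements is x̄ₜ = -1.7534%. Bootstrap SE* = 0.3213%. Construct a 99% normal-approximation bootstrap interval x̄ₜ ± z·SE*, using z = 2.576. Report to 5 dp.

Margin = 2.576 × 0.3213 = 0.827669
Interval: -1.7534 ± 0.827669

(-2.58107, -0.92573)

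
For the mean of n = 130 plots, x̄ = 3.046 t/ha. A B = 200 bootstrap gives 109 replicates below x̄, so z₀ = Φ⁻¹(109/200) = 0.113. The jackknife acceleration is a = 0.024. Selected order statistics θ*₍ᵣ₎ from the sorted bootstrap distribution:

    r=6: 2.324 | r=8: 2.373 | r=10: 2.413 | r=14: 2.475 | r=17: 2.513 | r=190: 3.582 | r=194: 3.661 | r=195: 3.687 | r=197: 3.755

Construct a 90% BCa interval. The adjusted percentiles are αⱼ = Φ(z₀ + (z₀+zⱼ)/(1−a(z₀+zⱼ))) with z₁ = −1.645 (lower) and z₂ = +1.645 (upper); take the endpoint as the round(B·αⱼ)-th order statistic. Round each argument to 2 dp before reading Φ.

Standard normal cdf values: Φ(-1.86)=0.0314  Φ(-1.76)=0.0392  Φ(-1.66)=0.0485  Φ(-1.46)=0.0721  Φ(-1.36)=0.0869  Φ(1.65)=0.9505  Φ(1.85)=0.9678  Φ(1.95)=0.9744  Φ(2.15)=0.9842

(2.513, 3.687)

Lower: z₀ + z₁ = 0.113 + (-1.645) = -1.532; 1 − a(z₀+z₁) = 1 − (0.024)(-1.532) = 1.0368; argument = 0.113 + (-1.532)/1.0368 = -1.3647 → -1.36.
α₁ = Φ(-1.36) = 0.0869; rank = round(200 × 0.0869) = 17; θ*₍17₎ = 2.513.
Upper: z₀ + z₂ = 1.758; 1 − a(z₀+z₂) = 0.9578; argument = 1.9484 → 1.95; α₂ = 0.9744; rank = 195; θ*₍195₎ = 3.687.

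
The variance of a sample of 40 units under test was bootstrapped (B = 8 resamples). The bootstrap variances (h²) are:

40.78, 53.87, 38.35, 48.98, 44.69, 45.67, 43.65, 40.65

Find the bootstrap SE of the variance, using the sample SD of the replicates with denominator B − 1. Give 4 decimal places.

SE* = 5.0203

Bootstrap SE is the standard deviation of the 8 replicate variances.
Mean of replicates: (40.78 + 53.87 + 38.35 + 48.98 + 44.69 + 45.67 + 43.65 + 40.65) / 8 = 356.64000 / 8 = 44.58000
Sum of squared deviations: (−3.80000)² + (+9.29000)² + (−6.23000)² + (+4.40000)² + (+0.11000)² + (+1.09000)² + (−0.93000)² + (−3.93000)² = 176.42700
Variance = 176.42700 / 7 = 25.20386
SE* = √25.20386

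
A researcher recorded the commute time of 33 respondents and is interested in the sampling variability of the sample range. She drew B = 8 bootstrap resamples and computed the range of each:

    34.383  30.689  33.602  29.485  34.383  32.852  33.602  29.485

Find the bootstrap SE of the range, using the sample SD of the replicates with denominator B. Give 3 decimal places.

SE* = 1.963

Bootstrap SE is the standard deviation of the 8 replicate ranges.
Mean of replicates: (34.383 + 30.689 + 33.602 + 29.485 + 34.383 + 32.852 + 33.602 + 29.485) / 8 = 258.4810 / 8 = 32.3101
Sum of squared deviations: (+2.0729)² + (−1.6211)² + (+1.2919)² + (−2.8251)² + (+2.0729)² + (+0.5419)² + (+1.2919)² + (−2.8251)² = 30.8158
Variance = 30.8158 / 8 = 3.8520
SE* = √3.8520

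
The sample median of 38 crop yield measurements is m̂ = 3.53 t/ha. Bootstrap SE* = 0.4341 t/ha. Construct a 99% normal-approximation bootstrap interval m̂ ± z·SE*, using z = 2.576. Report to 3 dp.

(2.412, 4.648)

Margin = 2.576 × 0.4341 = 1.1182
Interval: 3.53 ± 1.1182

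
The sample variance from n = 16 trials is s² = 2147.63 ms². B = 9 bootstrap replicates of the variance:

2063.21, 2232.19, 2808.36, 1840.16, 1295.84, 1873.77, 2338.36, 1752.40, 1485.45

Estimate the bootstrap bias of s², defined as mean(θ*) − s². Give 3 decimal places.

mean(θ*) = (2063.21 + 2232.19 + 2808.36 + 1840.16 + 1295.84 + 1873.77 + 2338.36 + 1752.40 + 1485.45) / 9 = 1965.5267
bias = 1965.5267 − 2147.63

bias = −182.103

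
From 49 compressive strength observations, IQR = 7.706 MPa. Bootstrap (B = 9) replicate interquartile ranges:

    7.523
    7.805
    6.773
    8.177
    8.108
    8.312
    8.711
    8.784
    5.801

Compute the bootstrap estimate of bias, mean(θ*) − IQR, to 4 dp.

mean(θ*) = (7.523 + 7.805 + 6.773 + 8.177 + 8.108 + 8.312 + 8.711 + 8.784 + 5.801) / 9 = 7.77711
bias = 7.77711 − 7.706

bias = +0.0711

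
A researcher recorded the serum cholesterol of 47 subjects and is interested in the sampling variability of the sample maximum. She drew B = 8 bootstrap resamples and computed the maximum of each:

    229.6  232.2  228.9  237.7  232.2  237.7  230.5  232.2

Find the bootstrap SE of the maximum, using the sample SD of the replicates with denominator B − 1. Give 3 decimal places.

SE* = 3.372

Bootstrap SE is the standard deviation of the 8 replicate maximums.
Mean of replicates: (229.6 + 232.2 + 228.9 + 237.7 + 232.2 + 237.7 + 230.5 + 232.2) / 8 = 1861.0000 / 8 = 232.6250
Sum of squared deviations: (−3.0250)² + (−0.4250)² + (−3.7250)² + (+5.0750)² + (−0.4250)² + (+5.0750)² + (−2.1250)² + (−0.4250)² = 79.5950
Variance = 79.5950 / 7 = 11.3707
SE* = √11.3707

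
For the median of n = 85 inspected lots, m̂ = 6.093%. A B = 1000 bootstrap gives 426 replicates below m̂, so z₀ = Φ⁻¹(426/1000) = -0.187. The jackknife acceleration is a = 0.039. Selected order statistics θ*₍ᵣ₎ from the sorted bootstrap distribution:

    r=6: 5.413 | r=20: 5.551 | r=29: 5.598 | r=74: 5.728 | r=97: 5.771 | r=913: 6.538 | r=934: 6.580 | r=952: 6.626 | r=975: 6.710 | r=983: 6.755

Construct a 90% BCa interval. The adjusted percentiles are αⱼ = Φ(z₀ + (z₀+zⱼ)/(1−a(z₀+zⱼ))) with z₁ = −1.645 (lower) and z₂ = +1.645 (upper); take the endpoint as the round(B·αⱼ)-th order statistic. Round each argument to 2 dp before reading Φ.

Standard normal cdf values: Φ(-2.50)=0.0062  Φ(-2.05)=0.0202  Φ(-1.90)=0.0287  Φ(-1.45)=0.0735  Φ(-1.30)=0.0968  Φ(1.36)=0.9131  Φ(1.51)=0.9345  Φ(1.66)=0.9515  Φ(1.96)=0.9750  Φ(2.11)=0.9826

Lower: z₀ + z₁ = -0.187 + (-1.645) = -1.832; 1 − a(z₀+z₁) = 1 − (0.039)(-1.832) = 1.0714; argument = -0.187 + (-1.832)/1.0714 = -1.8968 → -1.90.
α₁ = Φ(-1.90) = 0.0287; rank = round(1000 × 0.0287) = 29; θ*₍29₎ = 5.598.
Upper: z₀ + z₂ = 1.458; 1 − a(z₀+z₂) = 0.9431; argument = 1.3589 → 1.36; α₂ = 0.9131; rank = 913; θ*₍913₎ = 6.538.

(5.598, 6.538)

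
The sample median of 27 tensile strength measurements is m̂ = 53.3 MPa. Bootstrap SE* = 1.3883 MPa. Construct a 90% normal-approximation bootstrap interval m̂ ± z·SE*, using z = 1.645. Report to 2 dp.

Margin = 1.645 × 1.3883 = 2.284
Interval: 53.3 ± 2.284

(51.02, 55.58)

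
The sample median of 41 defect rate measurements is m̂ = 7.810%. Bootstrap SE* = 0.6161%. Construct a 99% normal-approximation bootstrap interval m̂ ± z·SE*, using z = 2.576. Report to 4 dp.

Margin = 2.576 × 0.6161 = 1.58707
Interval: 7.810 ± 1.58707

(6.2229, 9.3971)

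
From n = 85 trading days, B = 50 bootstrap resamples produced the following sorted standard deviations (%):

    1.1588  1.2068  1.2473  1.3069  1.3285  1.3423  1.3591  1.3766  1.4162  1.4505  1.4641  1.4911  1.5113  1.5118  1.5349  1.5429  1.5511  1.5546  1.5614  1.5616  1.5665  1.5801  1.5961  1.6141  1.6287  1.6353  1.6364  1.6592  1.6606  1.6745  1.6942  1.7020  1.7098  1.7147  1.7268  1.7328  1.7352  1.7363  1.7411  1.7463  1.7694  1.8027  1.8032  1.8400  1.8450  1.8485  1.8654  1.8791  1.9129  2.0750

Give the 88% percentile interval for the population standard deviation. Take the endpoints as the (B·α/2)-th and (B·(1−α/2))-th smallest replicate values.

α = 0.12; lower rank = 50 × 0.060 = 3; upper rank = 50 × 0.940 = 47.
The 3rd smallest replicate is 1.2473; the 47th is 1.8654.

(1.2473, 1.8654)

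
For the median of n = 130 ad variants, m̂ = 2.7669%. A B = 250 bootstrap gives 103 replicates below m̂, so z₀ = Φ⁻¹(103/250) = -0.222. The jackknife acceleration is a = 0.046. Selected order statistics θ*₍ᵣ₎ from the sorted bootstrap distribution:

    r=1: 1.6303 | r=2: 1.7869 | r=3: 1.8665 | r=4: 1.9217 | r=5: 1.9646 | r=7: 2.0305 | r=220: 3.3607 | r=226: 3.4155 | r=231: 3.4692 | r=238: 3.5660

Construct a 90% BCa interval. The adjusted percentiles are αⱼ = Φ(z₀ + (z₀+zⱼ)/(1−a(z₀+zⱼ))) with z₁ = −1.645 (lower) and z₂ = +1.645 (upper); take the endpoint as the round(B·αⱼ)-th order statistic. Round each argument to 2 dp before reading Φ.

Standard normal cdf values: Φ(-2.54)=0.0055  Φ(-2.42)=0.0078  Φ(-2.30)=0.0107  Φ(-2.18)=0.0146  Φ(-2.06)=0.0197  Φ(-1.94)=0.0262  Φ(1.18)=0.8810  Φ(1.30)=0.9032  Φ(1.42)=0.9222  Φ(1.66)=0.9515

(2.0305, 3.4155)

Lower: z₀ + z₁ = -0.222 + (-1.645) = -1.867; 1 − a(z₀+z₁) = 1 − (0.046)(-1.867) = 1.0859; argument = -0.222 + (-1.867)/1.0859 = -1.9413 → -1.94.
α₁ = Φ(-1.94) = 0.0262; rank = round(250 × 0.0262) = 7; θ*₍7₎ = 2.0305.
Upper: z₀ + z₂ = 1.423; 1 − a(z₀+z₂) = 0.9345; argument = 1.3007 → 1.30; α₂ = 0.9032; rank = 226; θ*₍226₎ = 3.4155.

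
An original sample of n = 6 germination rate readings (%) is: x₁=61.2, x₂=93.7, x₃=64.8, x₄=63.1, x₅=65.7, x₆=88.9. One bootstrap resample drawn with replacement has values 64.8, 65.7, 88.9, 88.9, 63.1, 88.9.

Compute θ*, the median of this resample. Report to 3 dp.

Sorted: 63.1, 64.8, 65.7, 88.9, 88.9, 88.9
Median = average of the two middle values = 77.300

θ* = 77.300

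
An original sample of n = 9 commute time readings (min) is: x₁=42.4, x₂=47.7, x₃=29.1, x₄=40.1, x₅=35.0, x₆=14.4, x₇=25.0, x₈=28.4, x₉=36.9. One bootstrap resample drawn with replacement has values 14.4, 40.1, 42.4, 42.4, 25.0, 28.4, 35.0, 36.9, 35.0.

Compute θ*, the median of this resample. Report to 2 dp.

θ* = 35.00

Sorted: 14.4, 25.0, 28.4, 35.0, 35.0, 36.9, 40.1, 42.4, 42.4
Median = middle value = 35.00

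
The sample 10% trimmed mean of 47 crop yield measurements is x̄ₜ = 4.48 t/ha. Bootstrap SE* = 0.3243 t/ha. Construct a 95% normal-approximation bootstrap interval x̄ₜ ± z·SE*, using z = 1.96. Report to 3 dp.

Margin = 1.96 × 0.3243 = 0.6356
Interval: 4.48 ± 0.6356

(3.844, 5.116)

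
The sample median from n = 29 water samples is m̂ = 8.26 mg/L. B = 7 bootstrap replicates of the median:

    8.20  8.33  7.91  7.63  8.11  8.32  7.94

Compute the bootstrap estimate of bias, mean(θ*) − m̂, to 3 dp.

mean(θ*) = (8.20 + 8.33 + 7.91 + 7.63 + 8.11 + 8.32 + 7.94) / 7 = 8.0629
bias = 8.0629 − 8.26

bias = −0.197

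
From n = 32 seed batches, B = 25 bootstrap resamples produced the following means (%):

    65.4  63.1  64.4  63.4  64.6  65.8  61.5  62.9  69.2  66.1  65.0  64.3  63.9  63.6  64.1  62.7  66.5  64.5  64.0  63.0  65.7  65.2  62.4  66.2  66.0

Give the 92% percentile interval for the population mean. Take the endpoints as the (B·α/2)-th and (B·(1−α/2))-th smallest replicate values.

(61.5, 66.5)

Sorted replicates: 61.5, 62.4, 62.7, 62.9, 63.0, 63.1, 63.4, 63.6, 63.9, 64.0, 64.1, 64.3, 64.4, 64.5, 64.6, 65.0, 65.2, 65.4, 65.7, 65.8, 66.0, 66.1, 66.2, 66.5, 69.2
α = 0.08; lower rank = 25 × 0.040 = 1; upper rank = 25 × 0.960 = 24.
The 1st smallest replicate is 61.5; the 24th is 66.5.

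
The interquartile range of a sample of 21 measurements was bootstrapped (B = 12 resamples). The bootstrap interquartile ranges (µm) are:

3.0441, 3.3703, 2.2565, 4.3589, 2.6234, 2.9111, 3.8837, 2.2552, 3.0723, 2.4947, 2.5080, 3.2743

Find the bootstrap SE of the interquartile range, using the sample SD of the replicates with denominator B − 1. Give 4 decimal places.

Bootstrap SE is the standard deviation of the 12 replicate interquartile ranges.
Mean of replicates: (3.0441 + 3.3703 + 2.2565 + 4.3589 + 2.6234 + 2.9111 + 3.8837 + 2.2552 + 3.0723 + 2.4947 + 2.5080 + 3.2743) / 12 = 36.05250 / 12 = 3.00438
Sum of squared deviations: (+0.03972)² + (+0.36592)² + (−0.74788)² + (+1.35453)² + (−0.38097)² + (−0.09328)² + (+0.87933)² + (−0.74918)² + (+0.06792)² + (−0.50968)² + (−0.49638)² + (+0.26993)² = 4.60148
Variance = 4.60148 / 11 = 0.41832
SE* = √0.41832

SE* = 0.6468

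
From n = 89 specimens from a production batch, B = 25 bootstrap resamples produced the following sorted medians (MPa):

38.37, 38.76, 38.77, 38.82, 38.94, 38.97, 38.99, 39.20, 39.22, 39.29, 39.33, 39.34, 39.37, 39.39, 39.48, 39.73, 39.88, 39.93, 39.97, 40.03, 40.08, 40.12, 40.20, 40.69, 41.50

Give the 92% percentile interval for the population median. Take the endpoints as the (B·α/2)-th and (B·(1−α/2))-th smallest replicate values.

α = 0.08; lower rank = 25 × 0.040 = 1; upper rank = 25 × 0.960 = 24.
The 1st smallest replicate is 38.37; the 24th is 40.69.

(38.37, 40.69)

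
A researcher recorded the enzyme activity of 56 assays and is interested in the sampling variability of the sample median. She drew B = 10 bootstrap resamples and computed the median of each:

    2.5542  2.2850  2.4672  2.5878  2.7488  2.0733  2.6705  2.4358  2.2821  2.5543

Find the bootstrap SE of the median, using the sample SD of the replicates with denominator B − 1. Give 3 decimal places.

Bootstrap SE is the standard deviation of the 10 replicate medians.
Mean of replicates: (2.5542 + 2.2850 + 2.4672 + 2.5878 + 2.7488 + 2.0733 + 2.6705 + 2.4358 + 2.2821 + 2.5543) / 10 = 24.65900 / 10 = 2.46590
Sum of squared deviations: (+0.08830)² + (−0.18090)² + (+0.00130)² + (+0.12190)² + (+0.28290)² + (−0.39260)² + (+0.20460)² + (−0.03010)² + (−0.18380)² + (+0.08840)² = 0.37391
Variance = 0.37391 / 9 = 0.04155
SE* = √0.04155

SE* = 0.204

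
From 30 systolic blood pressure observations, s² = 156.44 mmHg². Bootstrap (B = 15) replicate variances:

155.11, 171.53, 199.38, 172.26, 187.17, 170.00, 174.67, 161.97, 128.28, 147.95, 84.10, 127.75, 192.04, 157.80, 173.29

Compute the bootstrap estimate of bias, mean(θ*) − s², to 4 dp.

mean(θ*) = (155.11 + 171.53 + 199.38 + 172.26 + 187.17 + 170.00 + 174.67 + 161.97 + 128.28 + 147.95 + 84.10 + 127.75 + 192.04 + 157.80 + 173.29) / 15 = 160.22000
bias = 160.22000 − 156.44

bias = +3.7800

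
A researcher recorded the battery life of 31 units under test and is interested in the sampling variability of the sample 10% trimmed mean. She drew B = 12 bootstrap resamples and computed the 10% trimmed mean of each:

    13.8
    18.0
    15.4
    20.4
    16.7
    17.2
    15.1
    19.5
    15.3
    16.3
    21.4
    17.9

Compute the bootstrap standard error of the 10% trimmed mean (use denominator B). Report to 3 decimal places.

Bootstrap SE is the standard deviation of the 12 replicate 10% trimmed means.
Mean of replicates: (13.8 + 18.0 + 15.4 + 20.4 + 16.7 + 17.2 + 15.1 + 19.5 + 15.3 + 16.3 + 21.4 + 17.9) / 12 = 207.0000 / 12 = 17.2500
Sum of squared deviations: (−3.4500)² + (+0.7500)² + (−1.8500)² + (+3.1500)² + (−0.5500)² + (−0.0500)² + (−2.1500)² + (+2.2500)² + (−1.9500)² + (−0.9500)² + (+4.1500)² + (+0.6500)² = 58.1500
Variance = 58.1500 / 12 = 4.8458
SE* = √4.8458

SE* = 2.201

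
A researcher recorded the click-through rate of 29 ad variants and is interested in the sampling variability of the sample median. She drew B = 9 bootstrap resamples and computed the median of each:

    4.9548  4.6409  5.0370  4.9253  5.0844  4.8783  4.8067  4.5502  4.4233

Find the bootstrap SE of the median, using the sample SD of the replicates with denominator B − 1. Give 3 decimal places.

SE* = 0.227

Bootstrap SE is the standard deviation of the 9 replicate medians.
Mean of replicates: (4.9548 + 4.6409 + 5.0370 + 4.9253 + 5.0844 + 4.8783 + 4.8067 + 4.5502 + 4.4233) / 9 = 43.30090 / 9 = 4.81121
Sum of squared deviations: (+0.14359)² + (−0.17031)² + (+0.22579)² + (+0.11409)² + (+0.27319)² + (+0.06709)² + (−0.00451)² + (−0.26101)² + (−0.38791)² = 0.41138
Variance = 0.41138 / 8 = 0.05142
SE* = √0.05142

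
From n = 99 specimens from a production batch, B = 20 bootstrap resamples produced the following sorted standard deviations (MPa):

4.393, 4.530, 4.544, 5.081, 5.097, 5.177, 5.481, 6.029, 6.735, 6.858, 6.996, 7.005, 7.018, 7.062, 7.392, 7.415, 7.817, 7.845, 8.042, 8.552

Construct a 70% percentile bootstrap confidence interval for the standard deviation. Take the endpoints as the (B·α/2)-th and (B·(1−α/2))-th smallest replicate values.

α = 0.30; lower rank = 20 × 0.150 = 3; upper rank = 20 × 0.850 = 17.
The 3rd smallest replicate is 4.544; the 17th is 7.817.

(4.544, 7.817)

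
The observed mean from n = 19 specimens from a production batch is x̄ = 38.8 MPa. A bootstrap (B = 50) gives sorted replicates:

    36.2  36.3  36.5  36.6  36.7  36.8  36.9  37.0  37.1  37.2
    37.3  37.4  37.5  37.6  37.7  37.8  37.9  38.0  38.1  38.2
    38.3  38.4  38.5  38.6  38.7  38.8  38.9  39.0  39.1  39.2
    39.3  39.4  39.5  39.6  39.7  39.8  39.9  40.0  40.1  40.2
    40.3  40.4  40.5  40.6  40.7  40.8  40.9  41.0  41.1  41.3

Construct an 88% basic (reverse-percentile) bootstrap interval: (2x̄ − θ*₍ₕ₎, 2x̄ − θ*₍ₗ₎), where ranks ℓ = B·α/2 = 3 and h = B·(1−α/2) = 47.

Percentile endpoints at ranks 3 and 47: θ*₍3₎ = 36.5, θ*₍47₎ = 40.9.
Basic interval reflects these around x̄:
  lower = 2 × 38.8 − 40.9 = 36.7
  upper = 2 × 38.8 − 36.5 = 41.1

(36.7, 41.1)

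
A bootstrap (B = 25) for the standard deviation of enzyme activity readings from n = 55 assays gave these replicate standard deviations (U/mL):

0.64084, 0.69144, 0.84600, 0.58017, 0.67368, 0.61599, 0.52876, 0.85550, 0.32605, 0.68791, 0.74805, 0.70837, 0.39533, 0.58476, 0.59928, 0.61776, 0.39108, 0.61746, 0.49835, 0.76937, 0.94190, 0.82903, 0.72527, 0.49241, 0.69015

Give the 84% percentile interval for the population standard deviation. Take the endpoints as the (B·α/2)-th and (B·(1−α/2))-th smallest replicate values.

(0.39108, 0.84600)

Sorted replicates: 0.32605, 0.39108, 0.39533, 0.49241, 0.49835, 0.52876, 0.58017, 0.58476, 0.59928, 0.61599, 0.61746, 0.61776, 0.64084, 0.67368, 0.68791, 0.69015, 0.69144, 0.70837, 0.72527, 0.74805, 0.76937, 0.82903, 0.84600, 0.85550, 0.94190
α = 0.16; lower rank = 25 × 0.080 = 2; upper rank = 25 × 0.920 = 23.
The 2nd smallest replicate is 0.39108; the 23rd is 0.84600.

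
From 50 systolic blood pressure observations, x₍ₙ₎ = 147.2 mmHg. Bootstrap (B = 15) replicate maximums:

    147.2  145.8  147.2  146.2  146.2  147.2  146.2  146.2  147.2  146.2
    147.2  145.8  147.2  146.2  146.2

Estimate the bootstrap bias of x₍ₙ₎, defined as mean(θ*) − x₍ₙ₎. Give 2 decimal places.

bias = −0.65

mean(θ*) = (147.2 + 145.8 + 147.2 + 146.2 + 146.2 + 147.2 + 146.2 + 146.2 + 147.2 + 146.2 + 147.2 + 145.8 + 147.2 + 146.2 + 146.2) / 15 = 146.547
bias = 146.547 − 147.2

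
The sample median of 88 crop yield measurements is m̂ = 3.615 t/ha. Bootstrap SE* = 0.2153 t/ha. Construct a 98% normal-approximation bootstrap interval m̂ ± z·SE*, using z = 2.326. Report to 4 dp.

Margin = 2.326 × 0.2153 = 0.50079
Interval: 3.615 ± 0.50079

(3.1142, 4.1158)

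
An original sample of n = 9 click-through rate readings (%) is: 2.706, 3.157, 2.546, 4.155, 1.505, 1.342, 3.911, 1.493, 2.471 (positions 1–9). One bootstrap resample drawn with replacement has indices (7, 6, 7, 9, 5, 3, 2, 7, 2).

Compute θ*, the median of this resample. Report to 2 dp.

Resample values: 3.911, 1.342, 3.911, 2.471, 1.505, 2.546, 3.157, 3.911, 3.157.
Sorted: 1.342, 1.505, 2.471, 2.546, 3.157, 3.157, 3.911, 3.911, 3.911
Median = middle value = 3.16

θ* = 3.16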